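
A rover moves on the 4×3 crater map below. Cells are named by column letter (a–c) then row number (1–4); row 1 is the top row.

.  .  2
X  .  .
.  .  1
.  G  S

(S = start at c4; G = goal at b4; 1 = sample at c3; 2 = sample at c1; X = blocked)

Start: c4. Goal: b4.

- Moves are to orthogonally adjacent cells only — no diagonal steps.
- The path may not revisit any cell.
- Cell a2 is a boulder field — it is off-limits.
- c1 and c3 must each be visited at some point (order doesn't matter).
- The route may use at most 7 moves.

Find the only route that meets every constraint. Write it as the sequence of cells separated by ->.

c4 -> c3 -> c2 -> c1 -> b1 -> b2 -> b3 -> b4

The budget equals the shortest possible length, so every move has to be on a shortest route through the required cells.
Route from c4: 3× up (reaching c1), left to b1, 3× down (reaching b4) — 7 moves in all.
Check: all required cells visited; 7 ≤ 7 moves.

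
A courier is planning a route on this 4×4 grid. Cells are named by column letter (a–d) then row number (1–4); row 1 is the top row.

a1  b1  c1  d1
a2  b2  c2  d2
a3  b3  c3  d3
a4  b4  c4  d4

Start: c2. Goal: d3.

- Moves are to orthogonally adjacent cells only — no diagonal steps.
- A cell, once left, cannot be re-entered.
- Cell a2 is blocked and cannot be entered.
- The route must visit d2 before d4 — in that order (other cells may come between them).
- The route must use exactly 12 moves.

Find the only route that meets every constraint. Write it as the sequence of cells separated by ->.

c2 -> d2 -> d1 -> c1 -> b1 -> b2 -> b3 -> a3 -> a4 -> b4 -> c4 -> d4 -> d3

The waypoints must appear in the order d2, d4, with no cell reused.
Route from c2: right 1 to d2, up 1 to d1, left 2 to b1, down 2 to b3, left 1 to a3, down 1 to a4, right 3 to d4, up 1 to d3 — 12 moves in all.
Check: order respected (d2 at step 1, d4 at step 11); 12 moves as required.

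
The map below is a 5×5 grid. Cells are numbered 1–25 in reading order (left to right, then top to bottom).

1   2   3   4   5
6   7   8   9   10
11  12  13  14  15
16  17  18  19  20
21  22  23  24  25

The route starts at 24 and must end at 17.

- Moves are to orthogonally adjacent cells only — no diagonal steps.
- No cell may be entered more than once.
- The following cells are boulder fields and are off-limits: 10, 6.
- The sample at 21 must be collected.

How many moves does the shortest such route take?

Any route passes through 21 somewhere between 24 and 17. Summing Manhattan distances along the two legs (24 → 21 → 17) gives a lower bound of 3 + 2 = 5 moves.
A route of 5 moves achieves this: 24 → 23 → 22 → 21 → 16 → 17.
Since 5 matches the lower bound, it is optimal.

5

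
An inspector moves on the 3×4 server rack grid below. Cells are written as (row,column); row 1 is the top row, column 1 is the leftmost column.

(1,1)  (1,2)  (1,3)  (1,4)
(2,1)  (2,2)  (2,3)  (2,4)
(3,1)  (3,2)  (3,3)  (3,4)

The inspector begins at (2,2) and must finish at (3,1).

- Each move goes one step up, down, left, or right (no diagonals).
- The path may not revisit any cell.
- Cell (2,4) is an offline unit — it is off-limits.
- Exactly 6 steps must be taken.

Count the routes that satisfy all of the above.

2

Need simple routes of exactly 6 moves from (2,2) to (3,1) (Manhattan distance 2, so 2 moves are spent on a detour and 2 undoing it).
Enumerating: (2,2) (1,2) (1,3) (2,3) (3,3) (3,2) (3,1) | (2,2) (2,3) (1,3) (1,2) (1,1) (2,1) (3,1).
That gives 2 routes.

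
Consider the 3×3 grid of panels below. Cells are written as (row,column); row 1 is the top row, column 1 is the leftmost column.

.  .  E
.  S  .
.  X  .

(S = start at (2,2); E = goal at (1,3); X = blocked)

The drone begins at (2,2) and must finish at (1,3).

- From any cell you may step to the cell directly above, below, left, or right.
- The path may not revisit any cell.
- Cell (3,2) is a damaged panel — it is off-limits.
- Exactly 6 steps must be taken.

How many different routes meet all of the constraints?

Need simple routes of exactly 6 moves from (2,2) to (1,3) (Manhattan distance 2, so 2 moves are spent on a detour and 2 undoing it).
No route satisfies every constraint, so the count is 0.

0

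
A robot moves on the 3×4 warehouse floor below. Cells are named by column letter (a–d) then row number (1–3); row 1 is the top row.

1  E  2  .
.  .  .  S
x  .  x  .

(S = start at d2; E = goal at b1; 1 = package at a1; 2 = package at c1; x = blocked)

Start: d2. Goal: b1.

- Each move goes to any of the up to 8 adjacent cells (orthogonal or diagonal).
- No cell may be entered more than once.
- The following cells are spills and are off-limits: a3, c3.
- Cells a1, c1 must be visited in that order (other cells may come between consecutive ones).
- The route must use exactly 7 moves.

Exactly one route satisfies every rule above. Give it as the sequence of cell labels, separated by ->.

The waypoints must appear in the order a1, c1, with no cell reused.
Route from d2: left 1 to c2, down-left 1 to b3, up-left 1 to a2, up 1 to a1, down-right 1 to b2, up-right 1 to c1, left 1 to b1 — 7 moves in all.
Check: order respected (1 at step 4, 2 at step 6); 7 moves as required.

d2 -> c2 -> b3 -> a2 -> a1 -> b2 -> c1 -> b1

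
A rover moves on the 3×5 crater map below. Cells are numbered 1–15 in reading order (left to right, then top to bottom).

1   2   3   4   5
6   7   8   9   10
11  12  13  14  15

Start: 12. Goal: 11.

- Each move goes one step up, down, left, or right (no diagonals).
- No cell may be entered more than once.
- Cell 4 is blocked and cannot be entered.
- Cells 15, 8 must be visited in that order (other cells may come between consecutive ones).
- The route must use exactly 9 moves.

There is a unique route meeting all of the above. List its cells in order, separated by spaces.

12 13 14 15 10 9 8 7 6 11

The waypoints must appear in the order 15, 8, with no cell reused.
Route from 12: 3× right (reaching 15), up to 10, 4× left (reaching 6), down to 11 — 9 moves in all.
Check: order respected (15 at step 3, 8 at step 6); 9 moves as required.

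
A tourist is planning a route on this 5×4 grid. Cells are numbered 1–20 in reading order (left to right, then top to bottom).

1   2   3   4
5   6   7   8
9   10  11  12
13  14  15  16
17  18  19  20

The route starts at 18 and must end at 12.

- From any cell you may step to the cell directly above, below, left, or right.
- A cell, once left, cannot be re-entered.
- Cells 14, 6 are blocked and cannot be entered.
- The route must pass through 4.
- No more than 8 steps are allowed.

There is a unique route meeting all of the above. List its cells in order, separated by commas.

18, 19, 15, 11, 7, 3, 4, 8, 12

The 8-move cap with required stops at 4 leaves no slack for detours.
Route from 18: right to 19, 4× up (reaching 3), right to 4, 2× down (reaching 12) — 8 moves in all.
Check: all required cells visited; 8 ≤ 8 moves.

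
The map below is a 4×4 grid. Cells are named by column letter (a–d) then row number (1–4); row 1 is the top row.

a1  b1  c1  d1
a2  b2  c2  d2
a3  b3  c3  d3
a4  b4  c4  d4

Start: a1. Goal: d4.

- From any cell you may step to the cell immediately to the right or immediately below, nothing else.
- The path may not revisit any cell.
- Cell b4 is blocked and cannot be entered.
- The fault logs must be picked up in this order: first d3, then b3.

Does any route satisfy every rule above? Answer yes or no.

no

b3 lies to the left of d3, so going from d3 to b3 would need a leftward move — but moves only go right/down, so d3 cannot be visited before b3.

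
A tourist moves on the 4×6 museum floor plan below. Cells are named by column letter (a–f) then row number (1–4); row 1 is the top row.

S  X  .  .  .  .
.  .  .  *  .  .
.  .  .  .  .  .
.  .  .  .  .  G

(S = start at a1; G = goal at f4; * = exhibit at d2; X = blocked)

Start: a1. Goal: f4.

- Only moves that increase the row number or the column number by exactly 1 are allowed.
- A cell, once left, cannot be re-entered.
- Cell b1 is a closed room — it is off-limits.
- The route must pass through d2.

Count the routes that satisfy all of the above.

A right/down-only route from a1 to f4 makes exactly 3 down-moves and 5 right-moves in some order.
With no other constraints that would be C(8,3) = 56 routes.
Split at d2 and multiply the segment counts (each segment already excludes blocked cells): a1→d2: 1; d2→f4: 6; product = 6.
That gives 6 routes.

6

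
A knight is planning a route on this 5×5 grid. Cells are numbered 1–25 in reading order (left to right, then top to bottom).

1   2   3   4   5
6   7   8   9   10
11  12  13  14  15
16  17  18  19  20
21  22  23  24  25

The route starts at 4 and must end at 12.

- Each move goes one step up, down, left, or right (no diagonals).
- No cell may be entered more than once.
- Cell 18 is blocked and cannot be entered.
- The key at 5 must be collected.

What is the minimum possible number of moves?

Any route passes through 5 somewhere between 4 and 12. Summing Manhattan distances along the two legs (4 → 5 → 12) gives a lower bound of 1 + 5 = 6 moves.
A route of 6 moves achieves this: 4 → 5 → 10 → 15 → 14 → 13 → 12.
Since 6 matches the lower bound, it is optimal.

6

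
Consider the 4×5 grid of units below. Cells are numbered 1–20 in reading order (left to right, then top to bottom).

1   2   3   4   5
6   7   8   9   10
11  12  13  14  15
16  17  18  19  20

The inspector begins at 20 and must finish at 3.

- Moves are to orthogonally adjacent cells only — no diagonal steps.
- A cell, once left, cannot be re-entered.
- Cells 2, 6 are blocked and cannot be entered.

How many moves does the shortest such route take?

5

The Manhattan distance from 20 to 3 is |4−1| + |5−3| = 5, so at least 5 moves are needed.
A route of 5 moves achieves this: 20 → 15 → 10 → 5 → 4 → 3.
Since 5 matches the lower bound, it is optimal.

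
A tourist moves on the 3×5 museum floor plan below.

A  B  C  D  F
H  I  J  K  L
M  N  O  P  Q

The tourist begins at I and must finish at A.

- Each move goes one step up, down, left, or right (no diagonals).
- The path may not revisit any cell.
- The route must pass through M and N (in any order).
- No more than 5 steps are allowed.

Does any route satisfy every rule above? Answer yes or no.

yes

One route that works: I → N → M → H → A.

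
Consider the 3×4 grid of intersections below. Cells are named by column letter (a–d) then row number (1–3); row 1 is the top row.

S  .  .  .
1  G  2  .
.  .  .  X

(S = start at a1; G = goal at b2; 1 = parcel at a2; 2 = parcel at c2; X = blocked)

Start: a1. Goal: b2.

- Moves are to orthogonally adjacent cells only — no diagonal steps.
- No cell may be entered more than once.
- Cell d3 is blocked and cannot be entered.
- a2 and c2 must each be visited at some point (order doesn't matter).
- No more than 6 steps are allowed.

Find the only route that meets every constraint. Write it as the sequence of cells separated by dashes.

a1 - a2 - a3 - b3 - c3 - c2 - b2

The 6-move cap with required stops at a2, c2 leaves no slack for detours.
Route from a1: down 2 to a3, right 2 to c3, up 1 to c2, left 1 to b2 — 6 moves in all.
Check: all required cells visited; 6 ≤ 6 moves.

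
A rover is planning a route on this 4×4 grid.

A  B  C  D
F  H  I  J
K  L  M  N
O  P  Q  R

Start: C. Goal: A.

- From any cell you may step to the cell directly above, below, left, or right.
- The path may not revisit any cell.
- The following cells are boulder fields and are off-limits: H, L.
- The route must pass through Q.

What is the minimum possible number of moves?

8

Any route passes through Q somewhere between C and A. Summing Manhattan distances along the two legs (C → Q → A) gives a lower bound of 3 + 5 = 8 moves.
A route of 8 moves achieves this: C → I → M → Q → P → O → K → F → A.
Since 8 matches the lower bound, it is optimal.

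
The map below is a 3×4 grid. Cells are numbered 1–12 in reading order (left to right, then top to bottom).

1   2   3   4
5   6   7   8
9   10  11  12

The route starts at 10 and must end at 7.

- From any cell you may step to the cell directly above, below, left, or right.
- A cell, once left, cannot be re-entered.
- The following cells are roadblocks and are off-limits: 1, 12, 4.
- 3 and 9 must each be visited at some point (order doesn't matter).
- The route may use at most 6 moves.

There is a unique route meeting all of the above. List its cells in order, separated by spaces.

10 9 5 6 2 3 7

The 6-move cap with required stops at 3, 9 leaves no slack for detours.
Route from 10: left to 9, up to 5, right to 6, up to 2, right to 3, down to 7 — 6 moves in all.
Check: all required cells visited; 6 ≤ 6 moves.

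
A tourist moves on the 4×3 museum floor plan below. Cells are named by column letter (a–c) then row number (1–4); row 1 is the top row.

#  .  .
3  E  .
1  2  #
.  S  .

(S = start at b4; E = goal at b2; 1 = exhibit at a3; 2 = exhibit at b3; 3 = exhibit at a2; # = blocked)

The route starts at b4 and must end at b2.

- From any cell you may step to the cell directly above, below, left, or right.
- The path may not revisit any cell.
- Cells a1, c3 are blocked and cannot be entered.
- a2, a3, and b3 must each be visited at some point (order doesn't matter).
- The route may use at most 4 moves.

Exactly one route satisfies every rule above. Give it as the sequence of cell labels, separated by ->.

b4 -> b3 -> a3 -> a2 -> b2

The 4-move cap with required stops at a2, a3, b3 leaves no slack for detours.
Route from b4: up to b3, left to a3, up to a2, right to b2 — 4 moves in all.
Check: all required cells visited; 4 ≤ 4 moves.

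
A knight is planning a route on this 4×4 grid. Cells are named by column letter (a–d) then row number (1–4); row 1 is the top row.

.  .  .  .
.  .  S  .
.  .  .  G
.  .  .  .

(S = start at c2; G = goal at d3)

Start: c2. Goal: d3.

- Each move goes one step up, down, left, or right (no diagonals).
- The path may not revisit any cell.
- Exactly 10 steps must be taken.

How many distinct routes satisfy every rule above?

Need simple routes of exactly 10 moves from c2 to d3 (Manhattan distance 2, so 4 moves are spent on a detour and 4 undoing it).
Branch systematically from the start, pruning whenever the remaining move budget drops below the Manhattan distance to d3 or differs from it in parity. Grouping the completions by first move — via c1: 17; via c3: 5; via b2: 8; via d2: 6 — and summing: 17 + 5 + 8 + 6 = 36.
That gives 36 routes.

36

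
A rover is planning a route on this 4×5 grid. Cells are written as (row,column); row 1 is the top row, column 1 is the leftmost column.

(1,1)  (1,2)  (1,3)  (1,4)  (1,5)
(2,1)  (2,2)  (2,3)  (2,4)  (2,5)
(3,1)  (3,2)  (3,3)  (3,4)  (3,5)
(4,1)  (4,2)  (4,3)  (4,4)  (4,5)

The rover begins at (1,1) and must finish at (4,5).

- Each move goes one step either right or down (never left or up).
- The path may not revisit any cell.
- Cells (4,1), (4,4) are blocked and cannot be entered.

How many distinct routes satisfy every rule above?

15

A right/down-only route from (1,1) to (4,5) makes exactly 3 down-moves and 4 right-moves in some order.
With no other constraints that would be C(7,3) = 35 routes.
Subtract routes through each blocked cell (inclusion–exclusion for overlaps): − through (4,1): 1 − through (4,4): 20 + through (4,1)&(4,4): 1 → 15.
That gives 15 routes.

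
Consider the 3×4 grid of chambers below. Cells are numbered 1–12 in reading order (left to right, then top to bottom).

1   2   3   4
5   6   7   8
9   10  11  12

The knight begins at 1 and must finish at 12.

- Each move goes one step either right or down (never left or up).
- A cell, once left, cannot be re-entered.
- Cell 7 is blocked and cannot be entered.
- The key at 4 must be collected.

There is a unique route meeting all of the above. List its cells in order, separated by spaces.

1 2 3 4 8 12

Moves only go right or down, so the column and row indices never decrease.
Route from 1: right 3 to 4, down 2 to 12 — 5 moves in all.
Check: all required cells visited.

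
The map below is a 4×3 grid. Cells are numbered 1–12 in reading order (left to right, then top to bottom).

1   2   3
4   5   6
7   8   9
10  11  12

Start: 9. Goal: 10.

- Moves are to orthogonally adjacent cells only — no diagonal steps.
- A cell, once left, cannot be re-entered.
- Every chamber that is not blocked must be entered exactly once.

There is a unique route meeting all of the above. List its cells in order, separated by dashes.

9 - 12 - 11 - 8 - 5 - 6 - 3 - 2 - 1 - 4 - 7 - 10

Need to visit all 12 open cells exactly once, starting at 9 and ending at 10.
Cell 1 has only two open neighbours (4 and 2), so the path must pass straight through it: one of those is the cell it's entered from and the other is where it exits.
Route from 9: down 1 to 12, left 1 to 11, up 2 to 5, right 1 to 6, up 1 to 3, left 2 to 1, down 3 to 10 — 11 moves in all.
Check: all 12 open cells covered.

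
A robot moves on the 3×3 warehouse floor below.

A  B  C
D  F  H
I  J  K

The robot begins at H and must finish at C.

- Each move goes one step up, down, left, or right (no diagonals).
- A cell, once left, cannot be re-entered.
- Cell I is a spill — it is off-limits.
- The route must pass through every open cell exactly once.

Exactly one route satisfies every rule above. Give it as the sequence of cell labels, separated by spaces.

H K J F D A B C

Need to visit all 8 open cells exactly once, starting at H and ending at C.
Route from H: down to K, left to J, up to F, left to D, up to A, 2× right (reaching C) — 7 moves in all.
Check: all 8 open cells covered.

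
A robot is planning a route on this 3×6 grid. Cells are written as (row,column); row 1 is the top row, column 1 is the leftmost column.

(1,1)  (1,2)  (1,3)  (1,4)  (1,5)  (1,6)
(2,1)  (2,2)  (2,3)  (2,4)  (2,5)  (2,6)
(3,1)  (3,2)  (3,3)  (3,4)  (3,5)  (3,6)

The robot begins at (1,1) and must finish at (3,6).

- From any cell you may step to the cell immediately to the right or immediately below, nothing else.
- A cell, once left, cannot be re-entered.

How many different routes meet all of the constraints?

21

A right/down-only route from (1,1) to (3,6) makes exactly 2 down-moves and 5 right-moves in some order.
With no other constraints that would be C(7,2) = 21 routes.
That gives 21 routes.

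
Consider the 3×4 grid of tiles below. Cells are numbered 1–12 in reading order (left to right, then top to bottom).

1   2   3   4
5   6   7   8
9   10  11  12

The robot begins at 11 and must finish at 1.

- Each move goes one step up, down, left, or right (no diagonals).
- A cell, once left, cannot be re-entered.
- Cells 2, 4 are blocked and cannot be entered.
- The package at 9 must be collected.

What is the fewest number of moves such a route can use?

Any route passes through 9 somewhere between 11 and 1. Summing Manhattan distances along the two legs (11 → 9 → 1) gives a lower bound of 2 + 2 = 4 moves.
A route of 4 moves achieves this: 11 → 10 → 9 → 5 → 1.
Since 4 matches the lower bound, it is optimal.

4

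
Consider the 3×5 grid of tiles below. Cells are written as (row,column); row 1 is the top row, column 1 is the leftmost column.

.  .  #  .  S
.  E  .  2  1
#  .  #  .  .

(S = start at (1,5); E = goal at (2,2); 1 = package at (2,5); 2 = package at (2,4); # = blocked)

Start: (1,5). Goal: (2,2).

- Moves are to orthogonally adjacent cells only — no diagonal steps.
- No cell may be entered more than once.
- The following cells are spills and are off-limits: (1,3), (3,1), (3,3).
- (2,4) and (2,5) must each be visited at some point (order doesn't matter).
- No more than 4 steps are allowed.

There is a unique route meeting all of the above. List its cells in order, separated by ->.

The budget equals the shortest possible length, so every move has to be on a shortest route through the required cells.
Route from (1,5): down 1 to (2,5), left 3 to (2,2) — 4 moves in all.
Check: all required cells visited; 4 ≤ 4 moves.

(1,5) -> (2,5) -> (2,4) -> (2,3) -> (2,2)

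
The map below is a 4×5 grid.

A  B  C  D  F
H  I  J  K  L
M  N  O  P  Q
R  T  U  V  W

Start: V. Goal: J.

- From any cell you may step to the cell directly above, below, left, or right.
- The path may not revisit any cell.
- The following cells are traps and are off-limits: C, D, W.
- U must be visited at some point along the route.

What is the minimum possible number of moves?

Any route passes through U somewhere between V and J. Summing Manhattan distances along the two legs (V → U → J) gives a lower bound of 1 + 2 = 3 moves.
A route of 3 moves achieves this: V → U → O → J.
Since 3 matches the lower bound, it is optimal.

3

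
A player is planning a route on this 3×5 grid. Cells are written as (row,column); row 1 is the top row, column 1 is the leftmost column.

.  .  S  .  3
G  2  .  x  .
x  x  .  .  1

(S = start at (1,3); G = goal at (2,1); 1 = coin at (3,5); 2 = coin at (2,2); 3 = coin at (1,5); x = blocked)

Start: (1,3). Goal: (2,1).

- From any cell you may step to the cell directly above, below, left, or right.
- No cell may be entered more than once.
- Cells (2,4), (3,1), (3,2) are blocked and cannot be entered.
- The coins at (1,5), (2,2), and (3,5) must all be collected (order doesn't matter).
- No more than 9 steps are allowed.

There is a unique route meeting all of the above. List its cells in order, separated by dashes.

(1,3) - (1,4) - (1,5) - (2,5) - (3,5) - (3,4) - (3,3) - (2,3) - (2,2) - (2,1)

The budget equals the shortest possible length, so every move has to be on a shortest route through the required cells.
Route from (1,3): right 2 to (1,5), down 2 to (3,5), left 2 to (3,3), up 1 to (2,3), left 2 to (2,1) — 9 moves in all.
Check: all required cells visited; 9 ≤ 9 moves.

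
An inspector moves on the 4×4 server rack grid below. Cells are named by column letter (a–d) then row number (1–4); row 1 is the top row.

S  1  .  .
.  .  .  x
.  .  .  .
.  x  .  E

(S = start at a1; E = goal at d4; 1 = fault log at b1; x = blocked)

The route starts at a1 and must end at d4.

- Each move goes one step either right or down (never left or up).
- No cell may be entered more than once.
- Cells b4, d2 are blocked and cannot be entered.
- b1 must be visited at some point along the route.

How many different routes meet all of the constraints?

6

A right/down-only route from a1 to d4 makes exactly 3 down-moves and 3 right-moves in some order.
With no other constraints that would be C(6,3) = 20 routes.
Split at b1 and multiply the segment counts (each segment already excludes blocked cells): a1→b1: 1; b1→d4: 6; product = 6.
That gives 6 routes.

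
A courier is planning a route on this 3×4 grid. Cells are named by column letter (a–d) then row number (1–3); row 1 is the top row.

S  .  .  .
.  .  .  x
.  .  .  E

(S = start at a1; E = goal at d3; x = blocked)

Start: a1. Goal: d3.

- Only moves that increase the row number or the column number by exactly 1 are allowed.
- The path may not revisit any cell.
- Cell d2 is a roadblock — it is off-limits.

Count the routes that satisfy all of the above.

A right/down-only route from a1 to d3 makes exactly 2 down-moves and 3 right-moves in some order.
With no other constraints that would be C(5,2) = 10 routes.
Subtract routes through each blocked cell (inclusion–exclusion for overlaps): − through d2: 4 → 6.
That gives 6 routes.

6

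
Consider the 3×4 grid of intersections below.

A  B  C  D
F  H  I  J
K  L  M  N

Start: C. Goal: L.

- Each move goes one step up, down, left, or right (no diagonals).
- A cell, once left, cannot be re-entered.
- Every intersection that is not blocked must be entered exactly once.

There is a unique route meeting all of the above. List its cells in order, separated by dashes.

Need to visit all 12 open cells exactly once, starting at C and ending at L.
Cell A has only two open neighbours (F and B), so the path must pass straight through it: one of those is the cell it's entered from and the other is where it exits.
Route from C: right to D, 2× down (reaching N), left to M, up to I, left to H, up to B, left to A, 2× down (reaching K), right to L — 11 moves in all.
Check: all 12 open cells covered.

C - D - J - N - M - I - H - B - A - F - K - L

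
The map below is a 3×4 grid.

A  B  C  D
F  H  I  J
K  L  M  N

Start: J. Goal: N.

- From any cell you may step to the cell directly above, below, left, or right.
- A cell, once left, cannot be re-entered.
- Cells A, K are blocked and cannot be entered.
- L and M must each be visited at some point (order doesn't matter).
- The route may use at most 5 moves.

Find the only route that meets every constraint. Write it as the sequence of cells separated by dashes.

J - I - H - L - M - N

The 5-move cap with required stops at L, M leaves no slack for detours.
Route from J: left 2 to H, down 1 to L, right 2 to N — 5 moves in all.
Check: all required cells visited; 5 ≤ 5 moves.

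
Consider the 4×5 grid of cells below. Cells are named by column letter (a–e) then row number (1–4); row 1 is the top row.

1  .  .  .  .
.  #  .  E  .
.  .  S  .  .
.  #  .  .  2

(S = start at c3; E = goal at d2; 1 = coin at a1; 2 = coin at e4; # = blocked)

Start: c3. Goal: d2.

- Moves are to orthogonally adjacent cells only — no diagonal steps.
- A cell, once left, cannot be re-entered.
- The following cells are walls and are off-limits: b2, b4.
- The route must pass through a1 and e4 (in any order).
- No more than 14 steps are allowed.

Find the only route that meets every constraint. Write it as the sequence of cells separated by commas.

c3, b3, a3, a2, a1, b1, c1, d1, e1, e2, e3, e4, d4, d3, d2

Any route must reach a1 and e4 and still end at d2 within 14 moves, so the order of the required stops is forced.
Route from c3: left 2 to a3, up 2 to a1, right 4 to e1, down 3 to e4, left 1 to d4, up 2 to d2 — 14 moves in all.
Check: all required cells visited; 14 ≤ 14 moves.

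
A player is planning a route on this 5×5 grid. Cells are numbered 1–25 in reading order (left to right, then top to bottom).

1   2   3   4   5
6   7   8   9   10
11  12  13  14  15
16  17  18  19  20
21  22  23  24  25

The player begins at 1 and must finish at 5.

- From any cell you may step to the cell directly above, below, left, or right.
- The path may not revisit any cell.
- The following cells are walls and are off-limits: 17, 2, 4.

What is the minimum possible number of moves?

6

The Manhattan distance from 1 to 5 is |1−1| + |1−5| = 4, so at least 4 moves are needed.
That bound ignores the blocked cells. Measuring each leg by the fewest moves that actually steer around them (1→5: 6) raises the lower bound to 6.
A route of 6 moves exists: 1 → 6 → 7 → 8 → 9 → 10 → 5.
Since 6 matches that lower bound, it is optimal.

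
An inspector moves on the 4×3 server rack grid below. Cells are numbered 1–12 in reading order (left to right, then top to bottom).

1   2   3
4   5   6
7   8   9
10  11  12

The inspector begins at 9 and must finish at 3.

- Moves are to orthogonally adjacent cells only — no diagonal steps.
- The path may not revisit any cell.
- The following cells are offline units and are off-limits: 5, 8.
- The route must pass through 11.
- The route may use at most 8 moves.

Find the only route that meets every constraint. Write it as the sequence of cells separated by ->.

9 -> 12 -> 11 -> 10 -> 7 -> 4 -> 1 -> 2 -> 3

The budget equals the shortest possible length, so every move has to be on a shortest route through the required cells.
Route from 9: down to 12, 2× left (reaching 10), 3× up (reaching 1), 2× right (reaching 3) — 8 moves in all.
Check: all required cells visited; 8 ≤ 8 moves.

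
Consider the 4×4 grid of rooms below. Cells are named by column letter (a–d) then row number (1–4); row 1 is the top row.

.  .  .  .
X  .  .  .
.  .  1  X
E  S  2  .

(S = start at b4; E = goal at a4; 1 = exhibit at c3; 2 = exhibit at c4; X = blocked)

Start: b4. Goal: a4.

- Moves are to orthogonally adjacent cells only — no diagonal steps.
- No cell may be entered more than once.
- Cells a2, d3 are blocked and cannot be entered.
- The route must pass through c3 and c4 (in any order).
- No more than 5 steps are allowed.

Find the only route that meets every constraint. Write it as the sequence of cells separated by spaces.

The 5-move cap with required stops at c3, c4 leaves no slack for detours.
Route from b4: right 1 to c4, up 1 to c3, left 2 to a3, down 1 to a4 — 5 moves in all.
Check: all required cells visited; 5 ≤ 5 moves.

b4 c4 c3 b3 a3 a4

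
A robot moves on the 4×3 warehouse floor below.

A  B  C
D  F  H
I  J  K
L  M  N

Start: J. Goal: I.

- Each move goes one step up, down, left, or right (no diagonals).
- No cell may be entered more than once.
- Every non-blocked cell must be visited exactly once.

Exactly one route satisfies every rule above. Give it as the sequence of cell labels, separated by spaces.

J F D A B C H K N M L I

Need to visit all 12 open cells exactly once, starting at J and ending at I.
Cell A has only two open neighbours (D and B), so the path must pass straight through it: one of those is the cell it's entered from and the other is where it exits.
Route from J: up 1 to F, left 1 to D, up 1 to A, right 2 to C, down 3 to N, left 2 to L, up 1 to I — 11 moves in all.
Check: all 12 open cells covered.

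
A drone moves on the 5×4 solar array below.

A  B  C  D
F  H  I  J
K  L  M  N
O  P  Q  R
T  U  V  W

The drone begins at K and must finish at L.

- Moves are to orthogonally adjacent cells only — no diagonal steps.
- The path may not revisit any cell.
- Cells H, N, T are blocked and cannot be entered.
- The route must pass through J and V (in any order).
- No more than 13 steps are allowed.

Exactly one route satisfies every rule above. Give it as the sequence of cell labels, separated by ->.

Any route must reach J and V and still end at L within 13 moves, so the order of the required stops is forced.
Route from K: up 2 to A, right 3 to D, down 1 to J, left 1 to I, down 3 to V, left 1 to U, up 2 to L — 13 moves in all.
Check: all required cells visited; 13 ≤ 13 moves.

K -> F -> A -> B -> C -> D -> J -> I -> M -> Q -> V -> U -> P -> L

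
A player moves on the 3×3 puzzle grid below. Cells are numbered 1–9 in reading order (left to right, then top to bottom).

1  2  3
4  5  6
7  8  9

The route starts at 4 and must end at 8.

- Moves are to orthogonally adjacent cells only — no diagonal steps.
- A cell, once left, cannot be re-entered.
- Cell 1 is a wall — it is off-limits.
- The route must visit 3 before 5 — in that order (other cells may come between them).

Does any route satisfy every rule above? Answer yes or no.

Ignoring the required order, 1 revisit-free route from 4 to 8 passes through all of 3 and 5; the waypoint orders that occur are 5 → 3 (1) — never 3 → 5.

no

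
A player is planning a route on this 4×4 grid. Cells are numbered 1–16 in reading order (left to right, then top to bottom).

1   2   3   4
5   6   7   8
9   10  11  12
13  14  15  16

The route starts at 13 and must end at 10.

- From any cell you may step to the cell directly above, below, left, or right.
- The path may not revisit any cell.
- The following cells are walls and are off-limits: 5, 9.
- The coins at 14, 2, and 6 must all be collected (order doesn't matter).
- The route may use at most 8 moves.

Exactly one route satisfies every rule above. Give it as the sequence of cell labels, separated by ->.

13 -> 14 -> 15 -> 11 -> 7 -> 3 -> 2 -> 6 -> 10

The 8-move cap with required stops at 14, 2, 6 leaves no slack for detours.
Route from 13: right 2 to 15, up 3 to 3, left 1 to 2, down 2 to 10 — 8 moves in all.
Check: all required cells visited; 8 ≤ 8 moves.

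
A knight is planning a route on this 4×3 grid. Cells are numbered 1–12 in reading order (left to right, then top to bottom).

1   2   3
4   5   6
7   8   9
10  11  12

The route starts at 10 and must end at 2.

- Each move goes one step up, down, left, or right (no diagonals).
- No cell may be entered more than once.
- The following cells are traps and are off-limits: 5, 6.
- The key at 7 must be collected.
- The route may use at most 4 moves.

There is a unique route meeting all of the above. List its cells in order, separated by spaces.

The budget equals the shortest possible length, so every move has to be on a shortest route through the required cells.
Route from 10: up 3 to 1, right 1 to 2 — 4 moves in all.
Check: all required cells visited; 4 ≤ 4 moves.

10 7 4 1 2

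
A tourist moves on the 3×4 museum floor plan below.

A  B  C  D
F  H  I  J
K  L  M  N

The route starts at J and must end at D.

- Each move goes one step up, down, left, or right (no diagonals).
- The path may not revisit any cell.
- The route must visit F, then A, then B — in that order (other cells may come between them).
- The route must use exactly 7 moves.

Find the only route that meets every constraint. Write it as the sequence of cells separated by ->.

The waypoints must appear in the order F, A, B, with no cell reused.
Route from J: 3× left (reaching F), up to A, 3× right (reaching D) — 7 moves in all.
Check: order respected (F at step 3, A at step 4, B at step 5); 7 moves as required.

J -> I -> H -> F -> A -> B -> C -> D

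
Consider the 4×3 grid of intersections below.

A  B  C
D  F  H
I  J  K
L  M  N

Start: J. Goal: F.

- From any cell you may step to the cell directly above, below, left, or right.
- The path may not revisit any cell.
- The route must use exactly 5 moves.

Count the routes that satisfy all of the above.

4

Need simple routes of exactly 5 moves from J to F (Manhattan distance 1, so 2 moves are spent on a detour and 2 undoing it).
Enumerating: J M L I D F | J M N K H F | J I D A B F | J K H C B F.
That gives 4 routes.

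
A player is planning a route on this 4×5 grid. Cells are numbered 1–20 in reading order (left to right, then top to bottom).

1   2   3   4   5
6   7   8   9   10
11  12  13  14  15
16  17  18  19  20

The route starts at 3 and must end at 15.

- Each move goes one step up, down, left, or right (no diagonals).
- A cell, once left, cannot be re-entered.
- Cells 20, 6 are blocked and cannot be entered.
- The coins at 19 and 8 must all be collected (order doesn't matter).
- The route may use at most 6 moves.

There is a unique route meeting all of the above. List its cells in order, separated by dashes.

3 - 8 - 13 - 18 - 19 - 14 - 15

The 6-move cap with required stops at 19, 8 leaves no slack for detours.
Route from 3: 3× down (reaching 18), right to 19, up to 14, right to 15 — 6 moves in all.
Check: all required cells visited; 6 ≤ 6 moves.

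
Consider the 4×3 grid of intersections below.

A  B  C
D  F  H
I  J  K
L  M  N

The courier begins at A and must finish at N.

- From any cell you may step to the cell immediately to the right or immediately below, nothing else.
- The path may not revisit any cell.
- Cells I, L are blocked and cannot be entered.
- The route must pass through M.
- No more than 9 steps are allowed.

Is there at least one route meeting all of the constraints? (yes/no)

yes

One route that works: A → D → F → J → M → N.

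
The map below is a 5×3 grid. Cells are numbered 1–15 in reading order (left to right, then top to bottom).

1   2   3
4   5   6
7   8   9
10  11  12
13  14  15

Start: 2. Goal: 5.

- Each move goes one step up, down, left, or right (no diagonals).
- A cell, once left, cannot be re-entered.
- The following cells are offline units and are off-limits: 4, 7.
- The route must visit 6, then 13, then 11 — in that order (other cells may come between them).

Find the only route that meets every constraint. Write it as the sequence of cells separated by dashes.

2 - 3 - 6 - 9 - 12 - 15 - 14 - 13 - 10 - 11 - 8 - 5

The waypoints must appear in the order 6, 13, 11, with no cell reused.
Route from 2: right to 3, 4× down (reaching 15), 2× left (reaching 13), up to 10, right to 11, 2× up (reaching 5) — 11 moves in all.
Check: order respected (6 at step 2, 13 at step 7, 11 at step 9).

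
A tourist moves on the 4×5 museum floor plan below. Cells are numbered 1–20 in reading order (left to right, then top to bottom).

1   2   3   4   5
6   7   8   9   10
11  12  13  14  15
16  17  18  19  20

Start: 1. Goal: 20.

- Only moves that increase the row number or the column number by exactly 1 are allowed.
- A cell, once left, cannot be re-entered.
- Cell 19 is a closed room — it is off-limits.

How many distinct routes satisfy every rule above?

A right/down-only route from 1 to 20 makes exactly 3 down-moves and 4 right-moves in some order.
With no other constraints that would be C(7,3) = 35 routes.
Subtract routes through each blocked cell (inclusion–exclusion for overlaps): − through 19: 20 → 15.
That gives 15 routes.

15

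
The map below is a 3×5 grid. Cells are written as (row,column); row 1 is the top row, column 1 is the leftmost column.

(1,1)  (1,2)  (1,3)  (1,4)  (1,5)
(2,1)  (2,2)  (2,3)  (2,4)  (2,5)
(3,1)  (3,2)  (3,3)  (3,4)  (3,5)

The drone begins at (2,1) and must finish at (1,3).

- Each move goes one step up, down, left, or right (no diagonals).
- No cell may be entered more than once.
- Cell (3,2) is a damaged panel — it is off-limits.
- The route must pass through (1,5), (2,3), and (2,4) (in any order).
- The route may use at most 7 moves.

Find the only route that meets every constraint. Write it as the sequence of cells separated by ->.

(2,1) -> (2,2) -> (2,3) -> (2,4) -> (2,5) -> (1,5) -> (1,4) -> (1,3)

Any route must reach (1,5), (2,3), and (2,4) and still end at (1,3) within 7 moves, so the order of the required stops is forced.
Route from (2,1): 4× right (reaching (2,5)), up to (1,5), 2× left (reaching (1,3)) — 7 moves in all.
Check: all required cells visited; 7 ≤ 7 moves.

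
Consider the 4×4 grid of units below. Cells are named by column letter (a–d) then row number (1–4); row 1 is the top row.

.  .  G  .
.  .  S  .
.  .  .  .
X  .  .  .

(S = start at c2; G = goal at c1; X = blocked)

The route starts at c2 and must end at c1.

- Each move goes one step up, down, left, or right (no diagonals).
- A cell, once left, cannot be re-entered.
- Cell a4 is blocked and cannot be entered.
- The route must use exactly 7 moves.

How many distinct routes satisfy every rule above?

Need simple routes of exactly 7 moves from c2 to c1 (Manhattan distance 1, so 3 moves are spent on a detour and 3 undoing it).
Enumerating: c2 c3 c4 b4 b3 b2 b1 c1 | c2 c3 c4 d4 d3 d2 d1 c1 | c2 c3 b3 b2 a2 a1 b1 c1 | c2 c3 b3 a3 a2 a1 b1 c1 | c2 c3 b3 a3 a2 b2 b1 c1 | c2 b2 b3 a3 a2 a1 b1 c1 | c2 b2 b3 c3 d3 d2 d1 c1 | c2 d2 d3 c3 b3 b2 b1 c1.
That gives 8 routes.

8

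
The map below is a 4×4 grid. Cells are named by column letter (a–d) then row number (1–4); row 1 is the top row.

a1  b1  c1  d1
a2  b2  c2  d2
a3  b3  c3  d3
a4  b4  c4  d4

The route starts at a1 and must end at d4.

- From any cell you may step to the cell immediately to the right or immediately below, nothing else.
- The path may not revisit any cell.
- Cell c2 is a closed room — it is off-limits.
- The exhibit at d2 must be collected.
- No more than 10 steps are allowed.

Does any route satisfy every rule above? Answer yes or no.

One route that works: a1 → b1 → c1 → d1 → d2 → d3 → d4.

yes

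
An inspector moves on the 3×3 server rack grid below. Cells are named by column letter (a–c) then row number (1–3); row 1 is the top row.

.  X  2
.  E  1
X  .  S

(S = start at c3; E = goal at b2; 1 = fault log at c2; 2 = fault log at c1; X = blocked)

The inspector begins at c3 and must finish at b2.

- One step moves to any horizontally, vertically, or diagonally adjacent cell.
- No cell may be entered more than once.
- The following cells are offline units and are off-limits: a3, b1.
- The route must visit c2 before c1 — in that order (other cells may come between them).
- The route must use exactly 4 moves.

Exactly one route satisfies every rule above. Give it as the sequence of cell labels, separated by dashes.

The waypoints must appear in the order c2, c1, with no cell reused.
Route from c3: left 1 to b3, up-right 1 to c2, up 1 to c1, down-left 1 to b2 — 4 moves in all.
Check: order respected (1 at step 2, 2 at step 3); 4 moves as required.

c3 - b3 - c2 - c1 - b2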